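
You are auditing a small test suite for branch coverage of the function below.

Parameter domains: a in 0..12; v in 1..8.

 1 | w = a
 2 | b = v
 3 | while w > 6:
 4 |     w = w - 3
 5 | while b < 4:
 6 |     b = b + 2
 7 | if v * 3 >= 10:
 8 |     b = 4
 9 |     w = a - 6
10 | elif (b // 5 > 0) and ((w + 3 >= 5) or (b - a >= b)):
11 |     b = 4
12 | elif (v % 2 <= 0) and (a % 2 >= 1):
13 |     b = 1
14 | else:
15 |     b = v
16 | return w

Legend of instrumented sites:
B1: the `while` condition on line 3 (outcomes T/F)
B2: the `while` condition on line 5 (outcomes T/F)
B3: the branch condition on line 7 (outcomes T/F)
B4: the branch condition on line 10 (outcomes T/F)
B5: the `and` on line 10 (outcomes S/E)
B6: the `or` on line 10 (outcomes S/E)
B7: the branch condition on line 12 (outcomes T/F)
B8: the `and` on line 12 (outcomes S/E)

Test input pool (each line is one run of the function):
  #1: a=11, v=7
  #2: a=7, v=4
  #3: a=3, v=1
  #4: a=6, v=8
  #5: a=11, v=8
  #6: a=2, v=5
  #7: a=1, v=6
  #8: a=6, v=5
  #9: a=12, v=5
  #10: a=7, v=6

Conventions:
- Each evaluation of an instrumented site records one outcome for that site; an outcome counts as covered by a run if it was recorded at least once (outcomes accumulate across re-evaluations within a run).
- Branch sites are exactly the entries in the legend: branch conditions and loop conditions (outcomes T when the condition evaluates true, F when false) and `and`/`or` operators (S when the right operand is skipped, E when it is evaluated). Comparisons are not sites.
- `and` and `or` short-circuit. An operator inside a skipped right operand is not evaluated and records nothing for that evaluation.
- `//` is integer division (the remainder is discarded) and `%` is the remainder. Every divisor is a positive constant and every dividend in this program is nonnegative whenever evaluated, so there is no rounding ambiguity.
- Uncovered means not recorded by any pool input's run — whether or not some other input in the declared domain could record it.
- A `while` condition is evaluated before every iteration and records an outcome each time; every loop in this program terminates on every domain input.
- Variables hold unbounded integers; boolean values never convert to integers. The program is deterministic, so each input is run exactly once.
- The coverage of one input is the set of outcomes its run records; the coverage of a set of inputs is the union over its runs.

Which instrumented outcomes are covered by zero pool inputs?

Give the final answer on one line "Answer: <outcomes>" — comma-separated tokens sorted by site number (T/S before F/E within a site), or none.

test 1 (a=11, v=7) fires B1->T, B1->T, B1->F, B2->F, B3->T; hits B1=T, B1=F, B2=F, B3=T
test 2 (a=7, v=4) fires B1->T, B1->F, B2->F, B3->T; hits B1=T, B1=F, B2=F, B3=T
test 3 (a=3, v=1) fires B1->F, B2->T, B2->T, B2->F, B3->F, B5->E, B6->S, B4->T; hits B1=F, B2=T, B2=F, B3=F, B4=T, B5=E, B6=S
test 4 (a=6, v=8) fires B1->F, B2->F, B3->T; hits B1=F, B2=F, B3=T
test 5 (a=11, v=8) fires B1->T, B1->T, B1->F, B2->F, B3->T; hits B1=T, B1=F, B2=F, B3=T
test 6 (a=2, v=5) fires B1->F, B2->F, B3->T; hits B1=F, B2=F, B3=T
test 7 (a=1, v=6) fires B1->F, B2->F, B3->T; hits B1=F, B2=F, B3=T
test 8 (a=6, v=5) fires B1->F, B2->F, B3->T; hits B1=F, B2=F, B3=T
test 9 (a=12, v=5) fires B1->T, B1->T, B1->F, B2->F, B3->T; hits B1=T, B1=F, B2=F, B3=T
test 10 (a=7, v=6) fires B1->T, B1->F, B2->F, B3->T; hits B1=T, B1=F, B2=F, B3=T
union over the pool: B1=T, B1=F, B2=T, B2=F, B3=T, B3=F, B4=T, B5=E, B6=S
uncovered (7 of 16): B4=F, B5=S, B6=E, B7=T, B7=F, B8=S, B8=E

Answer: B4=F, B5=S, B6=E, B7=T, B7=F, B8=S, B8=E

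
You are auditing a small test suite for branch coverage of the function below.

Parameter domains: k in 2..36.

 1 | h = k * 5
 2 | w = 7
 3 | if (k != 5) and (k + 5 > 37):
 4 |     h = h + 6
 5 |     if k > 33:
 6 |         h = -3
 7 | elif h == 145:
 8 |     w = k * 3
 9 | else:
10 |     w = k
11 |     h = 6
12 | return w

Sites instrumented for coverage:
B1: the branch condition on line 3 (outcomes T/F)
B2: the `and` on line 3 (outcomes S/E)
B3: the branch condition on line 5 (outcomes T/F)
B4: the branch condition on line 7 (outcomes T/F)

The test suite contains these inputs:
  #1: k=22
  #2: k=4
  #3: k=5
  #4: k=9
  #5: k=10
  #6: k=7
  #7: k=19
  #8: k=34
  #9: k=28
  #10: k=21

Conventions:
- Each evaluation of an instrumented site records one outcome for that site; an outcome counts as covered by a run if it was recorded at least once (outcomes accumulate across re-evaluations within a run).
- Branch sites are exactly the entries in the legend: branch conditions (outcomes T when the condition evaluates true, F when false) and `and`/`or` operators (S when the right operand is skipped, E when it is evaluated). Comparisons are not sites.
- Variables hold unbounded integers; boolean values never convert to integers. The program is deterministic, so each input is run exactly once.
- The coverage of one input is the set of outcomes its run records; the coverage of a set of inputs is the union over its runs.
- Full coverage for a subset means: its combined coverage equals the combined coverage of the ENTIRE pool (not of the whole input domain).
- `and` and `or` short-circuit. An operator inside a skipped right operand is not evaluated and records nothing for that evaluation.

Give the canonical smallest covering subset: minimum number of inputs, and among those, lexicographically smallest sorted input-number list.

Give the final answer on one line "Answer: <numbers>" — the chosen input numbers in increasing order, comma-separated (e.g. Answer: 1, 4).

input #1, k=22: events B2->E, B1->F, B4->F; outcomes B1=F, B2=E, B4=F
input #2, k=4: events B2->E, B1->F, B4->F; outcomes B1=F, B2=E, B4=F
input #3, k=5: events B2->S, B1->F, B4->F; outcomes B1=F, B2=S, B4=F
input #4, k=9: events B2->E, B1->F, B4->F; outcomes B1=F, B2=E, B4=F
input #5, k=10: events B2->E, B1->F, B4->F; outcomes B1=F, B2=E, B4=F
input #6, k=7: events B2->E, B1->F, B4->F; outcomes B1=F, B2=E, B4=F
input #7, k=19: events B2->E, B1->F, B4->F; outcomes B1=F, B2=E, B4=F
input #8, k=34: events B2->E, B1->T, B3->T; outcomes B1=T, B2=E, B3=T
input #9, k=28: events B2->E, B1->F, B4->F; outcomes B1=F, B2=E, B4=F
input #10, k=21: events B2->E, B1->F, B4->F; outcomes B1=F, B2=E, B4=F
the full pool covers 6 outcomes: B1=T, B1=F, B2=S, B2=E, B3=T, B4=F
size 1 is not enough: best union over all size-1 subsets is 3/6
the canonical winner is {3, 8}: size 2, full 6-outcome coverage, earliest index list among size-2 covers

Answer: 3, 8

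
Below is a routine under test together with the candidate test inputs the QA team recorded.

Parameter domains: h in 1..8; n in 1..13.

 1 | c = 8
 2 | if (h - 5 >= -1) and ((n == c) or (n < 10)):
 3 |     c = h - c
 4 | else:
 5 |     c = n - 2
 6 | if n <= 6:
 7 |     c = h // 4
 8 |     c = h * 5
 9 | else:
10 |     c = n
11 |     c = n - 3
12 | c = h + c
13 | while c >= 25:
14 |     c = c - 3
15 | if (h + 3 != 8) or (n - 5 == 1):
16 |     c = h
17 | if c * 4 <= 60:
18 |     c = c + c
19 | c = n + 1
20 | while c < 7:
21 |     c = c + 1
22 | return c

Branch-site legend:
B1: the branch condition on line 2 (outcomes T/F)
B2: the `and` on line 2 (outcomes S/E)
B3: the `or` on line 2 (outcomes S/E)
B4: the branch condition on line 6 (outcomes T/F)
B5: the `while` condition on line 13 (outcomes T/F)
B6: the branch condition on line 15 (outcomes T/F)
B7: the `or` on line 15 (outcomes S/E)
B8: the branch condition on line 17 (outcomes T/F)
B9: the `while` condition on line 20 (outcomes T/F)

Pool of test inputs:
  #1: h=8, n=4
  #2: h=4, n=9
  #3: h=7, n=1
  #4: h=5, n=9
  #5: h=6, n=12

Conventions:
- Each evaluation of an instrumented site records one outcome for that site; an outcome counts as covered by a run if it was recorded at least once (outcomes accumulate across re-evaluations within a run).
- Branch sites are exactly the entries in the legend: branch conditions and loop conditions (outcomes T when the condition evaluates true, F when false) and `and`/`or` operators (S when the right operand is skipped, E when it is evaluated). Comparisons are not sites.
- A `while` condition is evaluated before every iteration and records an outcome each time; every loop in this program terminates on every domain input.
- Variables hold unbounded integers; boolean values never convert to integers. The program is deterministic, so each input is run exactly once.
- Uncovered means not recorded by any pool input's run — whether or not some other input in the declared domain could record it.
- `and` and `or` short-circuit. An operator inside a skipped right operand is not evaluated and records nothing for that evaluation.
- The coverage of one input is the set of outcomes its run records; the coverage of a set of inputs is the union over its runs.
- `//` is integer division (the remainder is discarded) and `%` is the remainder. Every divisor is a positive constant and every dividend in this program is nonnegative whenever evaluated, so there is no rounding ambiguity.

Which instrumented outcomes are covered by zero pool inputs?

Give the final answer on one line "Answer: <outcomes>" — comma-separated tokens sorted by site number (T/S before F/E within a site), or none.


test 1 (h=8, n=4) fires B2->E, B3->E, B1->T, B4->T, B5->T, B5->T, B5->T, B5->T, B5->T, B5->T, B5->T, B5->T, B5->F, B7->S, ...; hits B1=T, B2=E, B3=E, B4=T, B5=T, B5=F, B6=T, B7=S, B8=T, B9=T, B9=F
test 2 (h=4, n=9) fires B2->E, B3->E, B1->T, B4->F, B5->F, B7->S, B6->T, B8->T, B9->F; hits B1=T, B2=E, B3=E, B4=F, B5=F, B6=T, B7=S, B8=T, B9=F
test 3 (h=7, n=1) fires B2->E, B3->E, B1->T, B4->T, B5->T, B5->T, B5->T, B5->T, B5->T, B5->T, B5->F, B7->S, B6->T, B8->T, ...; hits B1=T, B2=E, B3=E, B4=T, B5=T, B5=F, B6=T, B7=S, B8=T, B9=T, B9=F
test 4 (h=5, n=9) fires B2->E, B3->E, B1->T, B4->F, B5->F, B7->E, B6->F, B8->T, B9->F; hits B1=T, B2=E, B3=E, B4=F, B5=F, B6=F, B7=E, B8=T, B9=F
test 5 (h=6, n=12) fires B2->E, B3->E, B1->F, B4->F, B5->F, B7->S, B6->T, B8->T, B9->F; hits B1=F, B2=E, B3=E, B4=F, B5=F, B6=T, B7=S, B8=T, B9=F
union over the pool: B1=T, B1=F, B2=E, B3=E, B4=T, B4=F, B5=T, B5=F, B6=T, B6=F, B7=S, B7=E, B8=T, B9=T, B9=F
uncovered (3 of 18): B2=S, B3=S, B8=F
Answer: B2=S, B3=S, B8=F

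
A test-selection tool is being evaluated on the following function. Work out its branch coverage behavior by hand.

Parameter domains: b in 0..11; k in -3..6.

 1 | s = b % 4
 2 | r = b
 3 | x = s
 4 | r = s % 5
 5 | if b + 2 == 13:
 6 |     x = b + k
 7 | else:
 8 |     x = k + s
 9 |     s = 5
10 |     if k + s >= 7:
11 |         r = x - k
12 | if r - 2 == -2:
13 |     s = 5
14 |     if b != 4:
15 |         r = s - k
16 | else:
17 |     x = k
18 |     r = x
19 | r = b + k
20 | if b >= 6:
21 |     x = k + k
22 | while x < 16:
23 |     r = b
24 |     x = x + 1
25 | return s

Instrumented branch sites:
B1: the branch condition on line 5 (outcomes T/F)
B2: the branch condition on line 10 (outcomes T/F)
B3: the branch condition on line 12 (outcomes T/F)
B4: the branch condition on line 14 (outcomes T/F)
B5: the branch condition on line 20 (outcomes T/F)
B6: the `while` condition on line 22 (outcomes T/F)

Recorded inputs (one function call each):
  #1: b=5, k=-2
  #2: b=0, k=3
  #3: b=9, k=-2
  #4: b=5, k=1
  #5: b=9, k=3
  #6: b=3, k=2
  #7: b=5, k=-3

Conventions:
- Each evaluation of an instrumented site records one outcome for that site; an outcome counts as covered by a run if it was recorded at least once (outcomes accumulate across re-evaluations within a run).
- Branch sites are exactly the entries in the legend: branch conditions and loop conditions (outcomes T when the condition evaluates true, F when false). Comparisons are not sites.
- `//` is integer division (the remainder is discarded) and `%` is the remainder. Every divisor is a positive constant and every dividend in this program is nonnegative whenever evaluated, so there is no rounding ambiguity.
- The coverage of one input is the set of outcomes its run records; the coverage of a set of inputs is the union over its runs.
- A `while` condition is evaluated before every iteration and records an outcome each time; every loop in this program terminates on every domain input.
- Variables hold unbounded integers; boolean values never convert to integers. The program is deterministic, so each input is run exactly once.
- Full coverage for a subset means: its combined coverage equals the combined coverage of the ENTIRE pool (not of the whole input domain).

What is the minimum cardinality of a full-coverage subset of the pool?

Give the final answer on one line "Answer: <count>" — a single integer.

test 1 (b=5, k=-2) hits B1=F, B2=F, B3=F, B5=F, B6=T, B6=F
test 2 (b=0, k=3) hits B1=F, B2=T, B3=T, B4=T, B5=F, B6=T, B6=F
test 3 (b=9, k=-2) hits B1=F, B2=F, B3=F, B5=T, B6=T, B6=F
test 4 (b=5, k=1) hits B1=F, B2=F, B3=F, B5=F, B6=T, B6=F
test 5 (b=9, k=3) hits B1=F, B2=T, B3=F, B5=T, B6=T, B6=F
test 6 (b=3, k=2) hits B1=F, B2=T, B3=F, B5=F, B6=T, B6=F
test 7 (b=5, k=-3) hits B1=F, B2=F, B3=F, B5=F, B6=T, B6=F
union over all inputs: B1=F, B2=T, B2=F, B3=T, B3=F, B4=T, B5=T, B5=F, B6=T, B6=F (10 outcomes)
size 1 is not enough: best union over all size-1 subsets is 7/10
inputs {2, 3} (size 2) cover everything; no size-2 subset with a lexicographically smaller index list covers all 10

Answer: 2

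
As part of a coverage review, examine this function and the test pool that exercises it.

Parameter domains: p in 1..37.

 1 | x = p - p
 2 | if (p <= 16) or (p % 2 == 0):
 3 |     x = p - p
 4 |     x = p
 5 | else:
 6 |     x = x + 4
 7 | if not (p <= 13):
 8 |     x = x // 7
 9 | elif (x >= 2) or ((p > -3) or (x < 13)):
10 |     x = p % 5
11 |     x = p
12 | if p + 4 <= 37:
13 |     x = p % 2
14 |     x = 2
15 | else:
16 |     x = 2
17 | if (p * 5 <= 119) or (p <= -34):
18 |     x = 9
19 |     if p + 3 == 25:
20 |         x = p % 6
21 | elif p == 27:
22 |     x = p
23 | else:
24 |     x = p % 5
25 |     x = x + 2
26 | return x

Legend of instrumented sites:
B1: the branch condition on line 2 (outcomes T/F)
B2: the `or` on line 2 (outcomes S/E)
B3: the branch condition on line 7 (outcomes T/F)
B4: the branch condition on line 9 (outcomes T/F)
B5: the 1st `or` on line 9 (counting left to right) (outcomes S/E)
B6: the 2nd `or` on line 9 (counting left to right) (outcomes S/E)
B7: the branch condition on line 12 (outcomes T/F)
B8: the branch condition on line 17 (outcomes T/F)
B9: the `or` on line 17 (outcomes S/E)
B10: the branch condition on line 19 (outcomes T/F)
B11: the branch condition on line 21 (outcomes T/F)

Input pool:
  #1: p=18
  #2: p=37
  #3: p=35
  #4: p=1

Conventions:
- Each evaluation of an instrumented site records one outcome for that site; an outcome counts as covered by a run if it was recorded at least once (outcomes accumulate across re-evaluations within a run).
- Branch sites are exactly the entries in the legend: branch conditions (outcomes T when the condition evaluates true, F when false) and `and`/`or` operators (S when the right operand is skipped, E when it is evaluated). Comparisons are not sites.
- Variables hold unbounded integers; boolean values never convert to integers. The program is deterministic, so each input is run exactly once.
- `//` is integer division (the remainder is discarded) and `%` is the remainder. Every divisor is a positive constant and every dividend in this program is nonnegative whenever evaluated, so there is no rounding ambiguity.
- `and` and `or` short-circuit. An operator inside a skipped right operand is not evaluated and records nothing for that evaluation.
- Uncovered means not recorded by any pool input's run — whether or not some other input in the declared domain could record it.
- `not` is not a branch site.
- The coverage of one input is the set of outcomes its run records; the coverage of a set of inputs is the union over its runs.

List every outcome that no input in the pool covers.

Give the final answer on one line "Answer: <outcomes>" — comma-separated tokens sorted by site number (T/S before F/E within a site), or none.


#1 (p=18) -> covered: B1=T, B2=E, B3=T, B7=T, B8=T, B9=S, B10=F
#2 (p=37) -> covered: B1=F, B2=E, B3=T, B7=F, B8=F, B9=E, B11=F
#3 (p=35) -> covered: B1=F, B2=E, B3=T, B7=F, B8=F, B9=E, B11=F
#4 (p=1) -> covered: B1=T, B2=S, B3=F, B4=T, B5=E, B6=S, B7=T, B8=T, B9=S, B10=F
union over the pool: B1=T, B1=F, B2=S, B2=E, B3=T, B3=F, B4=T, B5=E, B6=S, B7=T, B7=F, B8=T, B8=F, B9=S, B9=E, B10=F, B11=F
uncovered (5 of 22): B4=F, B5=S, B6=E, B10=T, B11=T
Answer: B4=F, B5=S, B6=E, B10=T, B11=T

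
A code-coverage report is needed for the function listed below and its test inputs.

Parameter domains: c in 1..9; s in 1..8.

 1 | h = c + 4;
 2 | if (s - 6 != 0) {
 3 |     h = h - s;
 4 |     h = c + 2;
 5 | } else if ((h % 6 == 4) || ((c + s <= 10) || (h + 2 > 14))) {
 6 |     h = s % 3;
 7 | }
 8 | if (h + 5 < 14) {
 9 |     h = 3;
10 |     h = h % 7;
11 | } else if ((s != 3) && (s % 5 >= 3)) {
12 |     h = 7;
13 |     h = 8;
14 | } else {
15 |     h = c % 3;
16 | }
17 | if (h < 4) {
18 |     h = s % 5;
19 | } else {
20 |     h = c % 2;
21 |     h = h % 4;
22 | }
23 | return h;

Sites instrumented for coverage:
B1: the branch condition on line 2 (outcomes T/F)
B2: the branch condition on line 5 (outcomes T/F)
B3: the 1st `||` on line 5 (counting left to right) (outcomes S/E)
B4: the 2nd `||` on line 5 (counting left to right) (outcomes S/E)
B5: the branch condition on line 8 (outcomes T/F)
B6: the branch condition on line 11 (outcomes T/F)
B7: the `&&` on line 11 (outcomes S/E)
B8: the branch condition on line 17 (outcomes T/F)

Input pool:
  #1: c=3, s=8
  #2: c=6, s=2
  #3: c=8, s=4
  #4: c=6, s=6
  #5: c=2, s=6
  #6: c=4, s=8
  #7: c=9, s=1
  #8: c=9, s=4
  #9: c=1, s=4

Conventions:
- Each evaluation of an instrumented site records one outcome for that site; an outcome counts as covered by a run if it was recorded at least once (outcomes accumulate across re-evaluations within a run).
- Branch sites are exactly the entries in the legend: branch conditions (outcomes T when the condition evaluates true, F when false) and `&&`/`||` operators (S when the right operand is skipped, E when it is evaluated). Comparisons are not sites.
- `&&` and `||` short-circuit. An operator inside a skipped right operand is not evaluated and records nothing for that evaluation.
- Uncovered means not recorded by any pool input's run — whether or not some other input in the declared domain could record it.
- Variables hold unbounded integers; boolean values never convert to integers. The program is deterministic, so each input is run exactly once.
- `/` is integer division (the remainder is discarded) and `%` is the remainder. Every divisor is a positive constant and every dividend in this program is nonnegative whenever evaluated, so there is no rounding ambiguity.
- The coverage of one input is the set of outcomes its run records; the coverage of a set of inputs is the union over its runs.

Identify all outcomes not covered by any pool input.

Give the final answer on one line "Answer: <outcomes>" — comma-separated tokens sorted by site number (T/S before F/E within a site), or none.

input #1, c=3, s=8: events B1->T, B5->T, B8->T; outcomes B1=T, B5=T, B8=T
input #2, c=6, s=2: events B1->T, B5->T, B8->T; outcomes B1=T, B5=T, B8=T
input #3, c=8, s=4: events B1->T, B5->F, B7->E, B6->T, B8->F; outcomes B1=T, B5=F, B6=T, B7=E, B8=F
input #4, c=6, s=6: events B1->F, B3->S, B2->T, B5->T, B8->T; outcomes B1=F, B2=T, B3=S, B5=T, B8=T
input #5, c=2, s=6: events B1->F, B3->E, B4->S, B2->T, B5->T, B8->T; outcomes B1=F, B2=T, B3=E, B4=S, B5=T, B8=T
input #6, c=4, s=8: events B1->T, B5->T, B8->T; outcomes B1=T, B5=T, B8=T
input #7, c=9, s=1: events B1->T, B5->F, B7->E, B6->F, B8->T; outcomes B1=T, B5=F, B6=F, B7=E, B8=T
input #8, c=9, s=4: events B1->T, B5->F, B7->E, B6->T, B8->F; outcomes B1=T, B5=F, B6=T, B7=E, B8=F
input #9, c=1, s=4: events B1->T, B5->T, B8->T; outcomes B1=T, B5=T, B8=T
union over the pool: B1=T, B1=F, B2=T, B3=S, B3=E, B4=S, B5=T, B5=F, B6=T, B6=F, B7=E, B8=T, B8=F
uncovered (3 of 16): B2=F, B4=E, B7=S

Answer: B2=F, B4=E, B7=S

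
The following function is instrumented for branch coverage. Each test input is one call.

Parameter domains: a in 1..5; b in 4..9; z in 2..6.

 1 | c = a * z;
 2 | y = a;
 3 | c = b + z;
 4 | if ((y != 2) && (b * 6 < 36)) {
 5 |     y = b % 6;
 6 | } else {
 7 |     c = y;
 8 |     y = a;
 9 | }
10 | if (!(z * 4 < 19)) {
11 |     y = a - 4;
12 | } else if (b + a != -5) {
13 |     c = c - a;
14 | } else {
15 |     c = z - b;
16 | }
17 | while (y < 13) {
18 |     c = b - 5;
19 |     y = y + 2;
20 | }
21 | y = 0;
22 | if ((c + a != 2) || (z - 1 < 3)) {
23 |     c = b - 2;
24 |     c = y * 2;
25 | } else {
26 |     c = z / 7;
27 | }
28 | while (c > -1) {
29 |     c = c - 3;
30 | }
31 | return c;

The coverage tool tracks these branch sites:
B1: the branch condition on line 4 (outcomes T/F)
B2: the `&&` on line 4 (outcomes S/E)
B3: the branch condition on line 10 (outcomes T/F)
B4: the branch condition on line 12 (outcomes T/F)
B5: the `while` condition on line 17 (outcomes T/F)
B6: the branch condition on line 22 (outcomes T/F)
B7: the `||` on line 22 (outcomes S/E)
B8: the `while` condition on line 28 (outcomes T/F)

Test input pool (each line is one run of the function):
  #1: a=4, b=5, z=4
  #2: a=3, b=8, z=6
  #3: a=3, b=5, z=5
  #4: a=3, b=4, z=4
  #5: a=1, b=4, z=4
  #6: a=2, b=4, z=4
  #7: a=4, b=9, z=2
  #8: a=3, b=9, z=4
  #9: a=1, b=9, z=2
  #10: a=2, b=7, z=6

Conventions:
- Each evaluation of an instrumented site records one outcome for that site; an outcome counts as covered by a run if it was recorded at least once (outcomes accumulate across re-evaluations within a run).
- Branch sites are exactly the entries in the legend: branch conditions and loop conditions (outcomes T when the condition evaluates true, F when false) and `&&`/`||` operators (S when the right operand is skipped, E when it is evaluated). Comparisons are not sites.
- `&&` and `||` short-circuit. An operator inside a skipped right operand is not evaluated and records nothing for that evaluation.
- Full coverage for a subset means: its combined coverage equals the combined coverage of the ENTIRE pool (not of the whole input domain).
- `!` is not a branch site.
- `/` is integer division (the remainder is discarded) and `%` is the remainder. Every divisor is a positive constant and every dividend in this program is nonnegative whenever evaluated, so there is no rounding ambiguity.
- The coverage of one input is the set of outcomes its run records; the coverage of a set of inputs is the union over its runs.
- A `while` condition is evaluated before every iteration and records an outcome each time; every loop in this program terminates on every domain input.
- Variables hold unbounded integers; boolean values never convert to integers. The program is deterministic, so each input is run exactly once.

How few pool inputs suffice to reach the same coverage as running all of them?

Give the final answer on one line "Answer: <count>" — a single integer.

input #1 (a=4, b=5, z=4): events B2->E, B1->T, B3->F, B4->T, B5->T, B5->T, B5->T, B5->T, B5->F, B7->S, B6->T, B8->T, B8->F; covers B1=T, B2=E, B3=F, B4=T, B5=T, B5=F, B6=T, B7=S, B8=T, B8=F
input #2 (a=3, b=8, z=6): events B2->E, B1->F, B3->T, B5->T, B5->T, B5->T, B5->T, B5->T, B5->T, B5->T, B5->F, B7->S, B6->T, B8->T, ...; covers B1=F, B2=E, B3=T, B5=T, B5=F, B6=T, B7=S, B8=T, B8=F
input #3 (a=3, b=5, z=5): events B2->E, B1->T, B3->T, B5->T, B5->T, B5->T, B5->T, B5->T, B5->T, B5->T, B5->F, B7->S, B6->T, B8->T, ...; covers B1=T, B2=E, B3=T, B5=T, B5=F, B6=T, B7=S, B8=T, B8=F
input #4 (a=3, b=4, z=4): events B2->E, B1->T, B3->F, B4->T, B5->T, B5->T, B5->T, B5->T, B5->T, B5->F, B7->E, B6->F, B8->T, B8->F; covers B1=T, B2=E, B3=F, B4=T, B5=T, B5=F, B6=F, B7=E, B8=T, B8=F
input #5 (a=1, b=4, z=4): events B2->E, B1->T, B3->F, B4->T, B5->T, B5->T, B5->T, B5->T, B5->T, B5->F, B7->S, B6->T, B8->T, B8->F; covers B1=T, B2=E, B3=F, B4=T, B5=T, B5=F, B6=T, B7=S, B8=T, B8=F
input #6 (a=2, b=4, z=4): events B2->S, B1->F, B3->F, B4->T, B5->T, B5->T, B5->T, B5->T, B5->T, B5->T, B5->F, B7->S, B6->T, B8->T, ...; covers B1=F, B2=S, B3=F, B4=T, B5=T, B5=F, B6=T, B7=S, B8=T, B8=F
input #7 (a=4, b=9, z=2): events B2->E, B1->F, B3->F, B4->T, B5->T, B5->T, B5->T, B5->T, B5->T, B5->F, B7->S, B6->T, B8->T, B8->F; covers B1=F, B2=E, B3=F, B4=T, B5=T, B5=F, B6=T, B7=S, B8=T, B8=F
input #8 (a=3, b=9, z=4): events B2->E, B1->F, B3->F, B4->T, B5->T, B5->T, B5->T, B5->T, B5->T, B5->F, B7->S, B6->T, B8->T, B8->F; covers B1=F, B2=E, B3=F, B4=T, B5=T, B5=F, B6=T, B7=S, B8=T, B8=F
input #9 (a=1, b=9, z=2): events B2->E, B1->F, B3->F, B4->T, B5->T, B5->T, B5->T, B5->T, B5->T, B5->T, B5->F, B7->S, B6->T, B8->T, ...; covers B1=F, B2=E, B3=F, B4=T, B5=T, B5=F, B6=T, B7=S, B8=T, B8=F
input #10 (a=2, b=7, z=6): events B2->S, B1->F, B3->T, B5->T, B5->T, B5->T, B5->T, B5->T, B5->T, B5->T, B5->T, B5->F, B7->S, B6->T, ...; covers B1=F, B2=S, B3=T, B5=T, B5=F, B6=T, B7=S, B8=T, B8=F
union over all inputs: B1=T, B1=F, B2=S, B2=E, B3=T, B3=F, B4=T, B5=T, B5=F, B6=T, B6=F, B7=S, B7=E, B8=T, B8=F (15 outcomes)
size 1 is not enough: best union over all size-1 subsets is 10/15
inputs {4, 10} (size 2) cover everything; no size-2 subset with a lexicographically smaller index list covers all 15

Answer: 2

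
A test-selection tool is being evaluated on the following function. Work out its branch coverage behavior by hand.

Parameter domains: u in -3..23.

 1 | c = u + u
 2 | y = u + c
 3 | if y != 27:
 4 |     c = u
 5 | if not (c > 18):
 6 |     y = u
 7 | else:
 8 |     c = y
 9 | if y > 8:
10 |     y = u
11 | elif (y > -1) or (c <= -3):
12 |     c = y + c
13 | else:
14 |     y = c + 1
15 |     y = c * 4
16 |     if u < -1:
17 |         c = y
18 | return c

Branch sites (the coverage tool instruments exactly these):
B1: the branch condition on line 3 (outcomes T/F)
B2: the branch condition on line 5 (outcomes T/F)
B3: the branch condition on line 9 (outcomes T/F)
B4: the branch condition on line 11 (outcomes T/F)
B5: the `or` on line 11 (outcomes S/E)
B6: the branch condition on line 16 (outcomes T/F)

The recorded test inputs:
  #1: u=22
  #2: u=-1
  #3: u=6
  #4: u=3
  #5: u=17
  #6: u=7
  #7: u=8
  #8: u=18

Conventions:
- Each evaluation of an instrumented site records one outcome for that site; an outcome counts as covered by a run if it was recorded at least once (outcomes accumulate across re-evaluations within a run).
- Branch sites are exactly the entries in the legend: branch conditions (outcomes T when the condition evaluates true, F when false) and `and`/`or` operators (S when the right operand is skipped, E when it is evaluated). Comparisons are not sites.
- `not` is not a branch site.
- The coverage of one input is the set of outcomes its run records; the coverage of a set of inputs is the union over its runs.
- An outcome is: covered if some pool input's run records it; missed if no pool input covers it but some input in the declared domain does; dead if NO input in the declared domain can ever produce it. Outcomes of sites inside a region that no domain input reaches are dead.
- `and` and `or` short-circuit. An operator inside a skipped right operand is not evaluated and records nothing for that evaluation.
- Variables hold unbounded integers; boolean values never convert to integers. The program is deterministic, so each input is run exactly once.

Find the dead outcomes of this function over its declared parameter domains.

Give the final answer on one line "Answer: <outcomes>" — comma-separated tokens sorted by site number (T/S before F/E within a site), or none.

running all 27 domain inputs and tallying outcomes:
  reachable outcomes have witnesses, e.g. B1=T (e.g. u=-3), B1=F (e.g. u=9), B2=T (e.g. u=-3), B2=F (e.g. u=19)

Answer: none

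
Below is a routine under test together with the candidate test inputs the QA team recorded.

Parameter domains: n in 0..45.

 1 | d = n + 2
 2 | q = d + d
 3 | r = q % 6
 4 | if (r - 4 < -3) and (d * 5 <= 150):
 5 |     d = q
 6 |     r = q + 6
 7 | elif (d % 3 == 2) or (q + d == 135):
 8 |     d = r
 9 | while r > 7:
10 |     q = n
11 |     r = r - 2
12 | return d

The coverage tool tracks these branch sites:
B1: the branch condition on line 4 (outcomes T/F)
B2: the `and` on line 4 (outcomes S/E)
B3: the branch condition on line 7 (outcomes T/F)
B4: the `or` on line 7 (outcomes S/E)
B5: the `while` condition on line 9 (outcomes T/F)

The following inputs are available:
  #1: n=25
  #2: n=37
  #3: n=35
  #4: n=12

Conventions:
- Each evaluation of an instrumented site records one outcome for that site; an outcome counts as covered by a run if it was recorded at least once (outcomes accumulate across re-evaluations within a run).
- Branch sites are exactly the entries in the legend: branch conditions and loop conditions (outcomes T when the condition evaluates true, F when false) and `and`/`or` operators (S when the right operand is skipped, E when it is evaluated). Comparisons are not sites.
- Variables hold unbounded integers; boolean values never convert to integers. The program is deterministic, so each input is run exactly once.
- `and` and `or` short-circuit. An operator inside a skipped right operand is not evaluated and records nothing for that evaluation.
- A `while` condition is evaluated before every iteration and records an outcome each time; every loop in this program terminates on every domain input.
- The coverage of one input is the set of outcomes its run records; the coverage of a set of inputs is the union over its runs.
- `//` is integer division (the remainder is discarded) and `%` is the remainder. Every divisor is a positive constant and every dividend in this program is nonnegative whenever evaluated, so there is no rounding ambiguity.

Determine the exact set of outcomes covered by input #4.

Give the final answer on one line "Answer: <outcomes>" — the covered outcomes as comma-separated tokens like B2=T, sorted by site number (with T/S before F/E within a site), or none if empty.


Running input #4 (n=12), event by event:
  B2->S, B1->F, B4->S, B3->T, B5->F
deduplicating events, the covered set is: B1=F, B2=S, B3=T, B4=S, B5=F
Answer: B1=F, B2=S, B3=T, B4=S, B5=F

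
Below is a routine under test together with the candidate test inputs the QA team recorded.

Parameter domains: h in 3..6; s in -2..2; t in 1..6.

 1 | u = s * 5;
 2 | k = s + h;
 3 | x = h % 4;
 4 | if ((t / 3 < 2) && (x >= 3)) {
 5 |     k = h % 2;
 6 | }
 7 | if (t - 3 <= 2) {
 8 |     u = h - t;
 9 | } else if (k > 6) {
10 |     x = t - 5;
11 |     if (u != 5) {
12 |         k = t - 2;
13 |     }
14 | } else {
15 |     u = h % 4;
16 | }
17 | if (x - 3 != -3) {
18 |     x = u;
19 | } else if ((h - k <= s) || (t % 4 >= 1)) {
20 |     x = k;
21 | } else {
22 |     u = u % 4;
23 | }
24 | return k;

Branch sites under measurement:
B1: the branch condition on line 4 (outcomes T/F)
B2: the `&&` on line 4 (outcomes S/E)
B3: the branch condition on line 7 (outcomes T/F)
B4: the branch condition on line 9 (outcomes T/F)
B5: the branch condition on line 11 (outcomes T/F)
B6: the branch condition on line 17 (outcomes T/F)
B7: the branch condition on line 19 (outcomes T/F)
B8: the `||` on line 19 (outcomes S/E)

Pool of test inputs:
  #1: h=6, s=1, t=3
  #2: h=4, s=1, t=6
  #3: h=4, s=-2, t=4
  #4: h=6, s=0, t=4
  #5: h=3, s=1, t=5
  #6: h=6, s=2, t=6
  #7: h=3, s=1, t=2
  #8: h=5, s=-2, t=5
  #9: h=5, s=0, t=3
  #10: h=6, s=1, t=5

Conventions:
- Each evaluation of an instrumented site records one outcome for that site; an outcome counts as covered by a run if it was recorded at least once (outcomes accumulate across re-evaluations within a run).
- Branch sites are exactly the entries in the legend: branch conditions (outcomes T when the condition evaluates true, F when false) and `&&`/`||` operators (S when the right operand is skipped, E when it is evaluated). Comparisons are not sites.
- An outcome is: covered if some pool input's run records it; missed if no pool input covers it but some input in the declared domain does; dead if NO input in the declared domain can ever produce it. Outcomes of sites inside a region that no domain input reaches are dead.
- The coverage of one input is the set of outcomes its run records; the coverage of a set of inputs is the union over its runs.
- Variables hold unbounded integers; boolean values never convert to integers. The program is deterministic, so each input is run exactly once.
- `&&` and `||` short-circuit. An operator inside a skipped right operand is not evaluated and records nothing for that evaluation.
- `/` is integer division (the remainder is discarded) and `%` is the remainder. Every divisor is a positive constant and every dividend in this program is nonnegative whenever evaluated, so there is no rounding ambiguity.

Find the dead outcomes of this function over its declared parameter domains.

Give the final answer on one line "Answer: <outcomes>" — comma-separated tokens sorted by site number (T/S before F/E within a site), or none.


checking every outcome against all 120 domain inputs:
  reachable outcomes have witnesses, e.g. B1=T (e.g. h=3, s=-2, t=1), B1=F (e.g. h=3, s=-2, t=6), B2=S (e.g. h=3, s=-2, t=6), B2=E (e.g. h=3, s=-2, t=1)
Answer: none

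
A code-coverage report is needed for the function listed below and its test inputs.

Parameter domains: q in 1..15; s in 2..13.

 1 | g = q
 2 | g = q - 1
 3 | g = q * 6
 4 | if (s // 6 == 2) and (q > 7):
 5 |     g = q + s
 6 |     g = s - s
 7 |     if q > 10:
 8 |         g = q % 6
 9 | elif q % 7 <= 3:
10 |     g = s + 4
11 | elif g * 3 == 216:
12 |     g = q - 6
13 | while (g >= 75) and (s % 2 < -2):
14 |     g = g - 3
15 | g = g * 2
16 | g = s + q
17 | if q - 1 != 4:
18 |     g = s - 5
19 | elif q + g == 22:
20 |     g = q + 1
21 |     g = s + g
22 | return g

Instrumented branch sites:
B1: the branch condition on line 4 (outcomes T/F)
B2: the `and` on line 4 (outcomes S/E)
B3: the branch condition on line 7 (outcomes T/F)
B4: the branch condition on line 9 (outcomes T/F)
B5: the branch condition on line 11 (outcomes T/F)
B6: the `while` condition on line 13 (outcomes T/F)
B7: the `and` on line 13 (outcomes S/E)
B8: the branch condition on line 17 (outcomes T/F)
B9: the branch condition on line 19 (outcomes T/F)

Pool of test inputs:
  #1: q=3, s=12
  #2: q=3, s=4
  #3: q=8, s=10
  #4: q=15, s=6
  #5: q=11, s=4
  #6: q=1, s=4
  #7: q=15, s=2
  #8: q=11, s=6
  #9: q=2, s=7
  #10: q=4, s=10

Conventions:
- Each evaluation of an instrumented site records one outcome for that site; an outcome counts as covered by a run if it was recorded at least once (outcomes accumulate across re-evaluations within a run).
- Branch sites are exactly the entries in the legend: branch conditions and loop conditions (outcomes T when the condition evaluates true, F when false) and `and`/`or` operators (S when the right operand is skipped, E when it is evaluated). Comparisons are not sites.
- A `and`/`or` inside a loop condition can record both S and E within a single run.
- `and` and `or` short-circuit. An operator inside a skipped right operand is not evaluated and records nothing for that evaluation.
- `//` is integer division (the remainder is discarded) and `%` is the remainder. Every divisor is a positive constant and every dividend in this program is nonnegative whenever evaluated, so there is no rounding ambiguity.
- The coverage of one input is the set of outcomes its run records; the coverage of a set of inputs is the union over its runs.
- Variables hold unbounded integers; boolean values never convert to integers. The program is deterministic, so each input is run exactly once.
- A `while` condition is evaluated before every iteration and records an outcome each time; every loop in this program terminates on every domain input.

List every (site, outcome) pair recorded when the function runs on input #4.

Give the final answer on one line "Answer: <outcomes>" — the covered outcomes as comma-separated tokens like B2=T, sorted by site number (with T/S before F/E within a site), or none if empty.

Running input #4 (q=15, s=6), event by event:
  B2->S, B1->F, B4->T, B7->S, B6->F, B8->T
collecting distinct outcomes: B1=F, B2=S, B4=T, B6=F, B7=S, B8=T

Answer: B1=F, B2=S, B4=T, B6=F, B7=S, B8=T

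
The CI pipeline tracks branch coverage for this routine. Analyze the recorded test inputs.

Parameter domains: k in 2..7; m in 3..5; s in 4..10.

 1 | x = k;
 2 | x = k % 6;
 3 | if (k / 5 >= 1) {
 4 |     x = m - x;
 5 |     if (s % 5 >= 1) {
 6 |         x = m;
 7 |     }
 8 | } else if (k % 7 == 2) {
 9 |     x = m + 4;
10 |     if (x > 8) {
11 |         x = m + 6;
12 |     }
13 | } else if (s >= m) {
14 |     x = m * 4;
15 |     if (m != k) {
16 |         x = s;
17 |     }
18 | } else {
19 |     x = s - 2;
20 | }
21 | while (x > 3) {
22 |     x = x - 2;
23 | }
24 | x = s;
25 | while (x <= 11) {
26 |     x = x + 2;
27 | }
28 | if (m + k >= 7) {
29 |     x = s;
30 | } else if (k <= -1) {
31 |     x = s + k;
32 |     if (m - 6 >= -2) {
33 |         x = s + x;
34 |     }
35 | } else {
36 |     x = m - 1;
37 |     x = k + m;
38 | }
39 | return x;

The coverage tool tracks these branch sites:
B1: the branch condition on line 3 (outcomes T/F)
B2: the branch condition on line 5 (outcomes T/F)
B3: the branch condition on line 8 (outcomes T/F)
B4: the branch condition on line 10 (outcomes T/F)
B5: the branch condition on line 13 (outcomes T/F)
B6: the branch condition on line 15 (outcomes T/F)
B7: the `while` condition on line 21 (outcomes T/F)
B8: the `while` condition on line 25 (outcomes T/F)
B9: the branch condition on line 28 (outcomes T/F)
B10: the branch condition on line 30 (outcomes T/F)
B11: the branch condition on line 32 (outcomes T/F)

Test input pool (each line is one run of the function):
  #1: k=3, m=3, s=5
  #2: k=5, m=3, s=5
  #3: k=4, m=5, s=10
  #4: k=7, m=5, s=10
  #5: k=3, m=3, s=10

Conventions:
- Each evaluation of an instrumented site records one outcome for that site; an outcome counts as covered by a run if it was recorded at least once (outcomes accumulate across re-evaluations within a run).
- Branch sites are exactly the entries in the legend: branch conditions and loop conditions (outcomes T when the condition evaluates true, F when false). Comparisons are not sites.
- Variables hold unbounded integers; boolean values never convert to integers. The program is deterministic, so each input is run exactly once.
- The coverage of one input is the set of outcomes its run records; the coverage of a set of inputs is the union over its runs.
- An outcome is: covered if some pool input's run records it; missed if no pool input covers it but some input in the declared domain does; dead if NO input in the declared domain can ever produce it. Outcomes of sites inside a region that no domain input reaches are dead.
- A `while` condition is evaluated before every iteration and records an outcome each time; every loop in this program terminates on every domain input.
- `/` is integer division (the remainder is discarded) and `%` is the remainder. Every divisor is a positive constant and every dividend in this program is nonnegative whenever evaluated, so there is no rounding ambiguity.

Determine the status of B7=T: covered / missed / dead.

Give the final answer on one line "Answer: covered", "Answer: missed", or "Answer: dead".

B7=T is recorded by pool input(s) 1, 3, 4, 5 -> covered

Answer: covered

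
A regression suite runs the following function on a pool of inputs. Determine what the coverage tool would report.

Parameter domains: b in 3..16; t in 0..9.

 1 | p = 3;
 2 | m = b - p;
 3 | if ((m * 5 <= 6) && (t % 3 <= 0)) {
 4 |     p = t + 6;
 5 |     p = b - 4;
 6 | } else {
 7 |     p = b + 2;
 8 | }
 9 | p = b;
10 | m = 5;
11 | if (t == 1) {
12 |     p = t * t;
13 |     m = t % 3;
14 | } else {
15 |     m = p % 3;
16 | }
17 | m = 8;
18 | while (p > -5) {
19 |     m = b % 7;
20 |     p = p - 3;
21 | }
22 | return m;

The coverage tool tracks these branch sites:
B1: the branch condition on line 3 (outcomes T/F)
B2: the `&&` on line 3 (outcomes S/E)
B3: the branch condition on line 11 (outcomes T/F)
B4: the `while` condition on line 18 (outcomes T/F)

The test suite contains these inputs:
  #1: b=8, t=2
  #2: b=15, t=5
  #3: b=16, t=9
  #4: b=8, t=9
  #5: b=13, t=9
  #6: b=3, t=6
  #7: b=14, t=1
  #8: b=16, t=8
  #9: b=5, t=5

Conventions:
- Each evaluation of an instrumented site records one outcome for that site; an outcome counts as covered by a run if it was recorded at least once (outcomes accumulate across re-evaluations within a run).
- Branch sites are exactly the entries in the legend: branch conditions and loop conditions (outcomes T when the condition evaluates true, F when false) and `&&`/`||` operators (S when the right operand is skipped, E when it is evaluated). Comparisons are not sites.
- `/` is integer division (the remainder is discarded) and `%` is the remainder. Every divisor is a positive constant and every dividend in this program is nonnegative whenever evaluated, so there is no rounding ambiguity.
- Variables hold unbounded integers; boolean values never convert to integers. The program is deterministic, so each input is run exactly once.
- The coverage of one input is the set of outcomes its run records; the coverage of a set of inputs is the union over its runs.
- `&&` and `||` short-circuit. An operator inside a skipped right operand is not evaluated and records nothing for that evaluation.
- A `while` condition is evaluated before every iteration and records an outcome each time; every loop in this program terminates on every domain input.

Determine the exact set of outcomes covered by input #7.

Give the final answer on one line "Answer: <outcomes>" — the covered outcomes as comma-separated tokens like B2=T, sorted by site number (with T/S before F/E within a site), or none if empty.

Event log for input #7 (b=14, t=1):
  B2->S, B1->F, B3->T, B4->T, B4->T, B4->F
as a set, this run covers: B1=F, B2=S, B3=T, B4=T, B4=F

Answer: B1=F, B2=S, B3=T, B4=T, B4=F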